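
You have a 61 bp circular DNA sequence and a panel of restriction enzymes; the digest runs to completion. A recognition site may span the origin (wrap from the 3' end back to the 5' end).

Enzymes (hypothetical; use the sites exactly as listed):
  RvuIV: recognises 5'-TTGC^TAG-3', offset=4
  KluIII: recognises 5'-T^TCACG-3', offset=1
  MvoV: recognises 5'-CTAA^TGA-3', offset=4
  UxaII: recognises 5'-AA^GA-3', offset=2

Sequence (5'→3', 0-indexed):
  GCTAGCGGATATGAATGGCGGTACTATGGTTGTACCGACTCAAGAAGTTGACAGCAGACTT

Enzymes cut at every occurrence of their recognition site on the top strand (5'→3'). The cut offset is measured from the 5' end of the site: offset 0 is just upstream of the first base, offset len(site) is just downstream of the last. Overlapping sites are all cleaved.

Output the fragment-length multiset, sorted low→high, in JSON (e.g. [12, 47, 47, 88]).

[20,41]

Per-enzyme occurrences:
  RvuIV TTGCTAG/4: at [59] ⇒ [2]
  KluIII (TTCACG, off=1): no sites
  MvoV (CTAATGA, off=4): no sites
  UxaII AAGA/2: at [41] ⇒ [43]

Pooled cuts: [2, 43]

Fragments:
  2→43: 41 bp
  43→2 (wrap): 61-43+2 = 20 bp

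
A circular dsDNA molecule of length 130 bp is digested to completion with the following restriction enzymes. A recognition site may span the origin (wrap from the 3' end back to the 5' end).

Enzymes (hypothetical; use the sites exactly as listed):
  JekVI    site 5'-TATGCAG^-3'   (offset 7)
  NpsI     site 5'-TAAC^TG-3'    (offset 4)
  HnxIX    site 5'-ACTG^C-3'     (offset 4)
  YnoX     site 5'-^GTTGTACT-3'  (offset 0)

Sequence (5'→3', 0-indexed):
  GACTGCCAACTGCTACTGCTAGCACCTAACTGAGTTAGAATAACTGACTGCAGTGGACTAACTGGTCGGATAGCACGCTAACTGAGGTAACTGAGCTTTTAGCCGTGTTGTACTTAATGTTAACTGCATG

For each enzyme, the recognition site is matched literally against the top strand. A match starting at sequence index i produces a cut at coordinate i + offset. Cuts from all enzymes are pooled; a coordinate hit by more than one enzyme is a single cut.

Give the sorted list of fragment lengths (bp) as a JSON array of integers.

Site scan:
  JekVI (TATGCAG, off=7): no sites
  NpsI TAACTG/4: at [26, 40, 58, 78, 87, 120] ⇒ [30, 44, 62, 82, 91, 124]
  HnxIX ACTGC/4: at [1, 8, 14, 46, 122] ⇒ [5, 12, 18, 50, 126]
  YnoX GTTGTACT/0: at [106] ⇒ [106]

All cut coordinates (distinct, sorted): [5, 12, 18, 30, 44, 50, 62, 82, 91, 106, 124, 126]

Fragments:
  5→12: 7 bp
  12→18: 6 bp
  18→30: 12 bp
  30→44: 14 bp
  44→50: 6 bp
  50→62: 12 bp
  62→82: 20 bp
  82→91: 9 bp
  91→106: 15 bp
  106→124: 18 bp
  124→126: 2 bp
  126→5 (wrap): 130-126+5 = 9 bp

[2,6,6,7,9,9,12,12,14,15,18,20]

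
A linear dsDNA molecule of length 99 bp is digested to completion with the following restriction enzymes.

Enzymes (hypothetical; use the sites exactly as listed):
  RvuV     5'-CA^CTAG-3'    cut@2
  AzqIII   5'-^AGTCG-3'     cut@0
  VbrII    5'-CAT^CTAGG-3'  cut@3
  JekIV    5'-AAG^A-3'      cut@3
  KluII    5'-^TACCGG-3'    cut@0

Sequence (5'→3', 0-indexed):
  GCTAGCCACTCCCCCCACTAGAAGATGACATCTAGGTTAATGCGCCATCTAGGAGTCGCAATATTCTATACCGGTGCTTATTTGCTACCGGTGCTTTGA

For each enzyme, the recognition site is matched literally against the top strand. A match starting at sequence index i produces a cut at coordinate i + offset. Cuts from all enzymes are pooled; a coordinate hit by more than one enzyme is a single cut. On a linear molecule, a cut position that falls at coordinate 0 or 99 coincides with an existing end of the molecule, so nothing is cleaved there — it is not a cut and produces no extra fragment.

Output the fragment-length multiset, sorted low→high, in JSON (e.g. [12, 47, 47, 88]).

Per-enzyme occurrences:
  RvuV CACTAG/2: at [15] ⇒ [17]
  AzqIII AGTCG/0: at [53] ⇒ [53]
  VbrII CATCTAGG/3: at [28, 45] ⇒ [31, 48]
  JekIV AAGA/3: at [21] ⇒ [24]
  KluII TACCGG/0: at [68, 85] ⇒ [68, 85]

All cut coordinates (distinct, sorted): [17, 24, 31, 48, 53, 68, 85]

Fragments:
  [0,17): 17 bp
  [17,24): 7 bp
  [24,31): 7 bp
  [31,48): 17 bp
  [48,53): 5 bp
  [53,68): 15 bp
  [68,85): 17 bp
  [85,99): 14 bp

[5,7,7,14,15,17,17,17]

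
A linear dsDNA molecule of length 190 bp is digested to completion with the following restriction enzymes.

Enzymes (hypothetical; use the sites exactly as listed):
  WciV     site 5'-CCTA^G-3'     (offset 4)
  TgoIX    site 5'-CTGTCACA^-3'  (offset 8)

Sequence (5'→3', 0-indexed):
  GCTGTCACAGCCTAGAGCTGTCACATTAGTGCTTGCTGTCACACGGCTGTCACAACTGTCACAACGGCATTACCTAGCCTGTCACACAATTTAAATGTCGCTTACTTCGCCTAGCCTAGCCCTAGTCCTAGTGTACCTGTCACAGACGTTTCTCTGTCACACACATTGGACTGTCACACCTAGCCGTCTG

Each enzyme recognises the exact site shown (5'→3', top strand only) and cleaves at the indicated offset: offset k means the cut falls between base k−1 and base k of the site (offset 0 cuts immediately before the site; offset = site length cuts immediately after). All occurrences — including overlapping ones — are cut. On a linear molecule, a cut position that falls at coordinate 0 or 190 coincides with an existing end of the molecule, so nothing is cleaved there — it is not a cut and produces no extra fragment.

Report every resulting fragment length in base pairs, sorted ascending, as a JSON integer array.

[4,5,5,6,6,8,9,9,10,11,11,13,14,17,17,18,27]

Site scan:
  WciV CCTAG/4: at [10, 72, 109, 114, 120, 126, 178] ⇒ [14, 76, 113, 118, 124, 130, 182]
  TgoIX CTGTCACA/8: at [1, 17, 35, 46, 55, 78, 136, 153, 170] ⇒ [9, 25, 43, 54, 63, 86, 144, 161, 178]

All cut coordinates (distinct, sorted): [9, 14, 25, 43, 54, 63, 76, 86, 113, 118, 124, 130, 144, 161, 178, 182]

Fragment lengths:
  [0,9): 9 bp
  [9,14): 5 bp
  [14,25): 11 bp
  [25,43): 18 bp
  [43,54): 11 bp
  [54,63): 9 bp
  [63,76): 13 bp
  [76,86): 10 bp
  [86,113): 27 bp
  [113,118): 5 bp
  [118,124): 6 bp
  [124,130): 6 bp
  [130,144): 14 bp
  [144,161): 17 bp
  [161,178): 17 bp
  [178,182): 4 bp
  [182,190): 8 bp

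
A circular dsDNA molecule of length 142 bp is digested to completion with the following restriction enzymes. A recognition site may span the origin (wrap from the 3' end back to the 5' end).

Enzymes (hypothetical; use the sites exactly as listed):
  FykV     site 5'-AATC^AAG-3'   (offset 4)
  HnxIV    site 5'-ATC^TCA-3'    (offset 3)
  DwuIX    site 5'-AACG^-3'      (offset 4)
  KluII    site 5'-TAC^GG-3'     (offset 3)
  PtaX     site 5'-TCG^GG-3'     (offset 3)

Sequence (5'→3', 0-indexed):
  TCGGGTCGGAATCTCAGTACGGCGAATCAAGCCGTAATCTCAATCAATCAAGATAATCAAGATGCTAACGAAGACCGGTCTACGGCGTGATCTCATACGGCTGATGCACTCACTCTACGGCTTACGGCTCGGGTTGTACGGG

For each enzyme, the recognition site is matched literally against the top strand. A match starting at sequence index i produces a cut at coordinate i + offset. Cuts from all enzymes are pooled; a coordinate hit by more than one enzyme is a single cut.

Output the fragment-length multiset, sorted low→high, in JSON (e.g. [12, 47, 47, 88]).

[6,6,6,7,7,8,8,9,9,10,10,11,12,13,20]

Per-enzyme occurrences:
  FykV (AATCAAG, off=4): starts [24, 45, 54] → cuts [28, 49, 58]
  HnxIV (ATCTCA, off=3): starts [10, 36, 89] → cuts [13, 39, 92]
  DwuIX (AACG, off=4): starts [66] → cuts [70]
  KluII (TACGG, off=3): starts [17, 80, 95, 115, 122, 136] → cuts [20, 83, 98, 118, 125, 139]
  PtaX (TCGGG, off=3): starts [0, 128] → cuts [3, 131]

Pooled cuts: [3, 13, 20, 28, 39, 49, 58, 70, 83, 92, 98, 118, 125, 131, 139]

Fragment lengths:
  3→13: 10 bp
  13→20: 7 bp
  20→28: 8 bp
  28→39: 11 bp
  39→49: 10 bp
  49→58: 9 bp
  58→70: 12 bp
  70→83: 13 bp
  83→92: 9 bp
  92→98: 6 bp
  98→118: 20 bp
  118→125: 7 bp
  125→131: 6 bp
  131→139: 8 bp
  139→3 (wrap): 142-139+3 = 6 bp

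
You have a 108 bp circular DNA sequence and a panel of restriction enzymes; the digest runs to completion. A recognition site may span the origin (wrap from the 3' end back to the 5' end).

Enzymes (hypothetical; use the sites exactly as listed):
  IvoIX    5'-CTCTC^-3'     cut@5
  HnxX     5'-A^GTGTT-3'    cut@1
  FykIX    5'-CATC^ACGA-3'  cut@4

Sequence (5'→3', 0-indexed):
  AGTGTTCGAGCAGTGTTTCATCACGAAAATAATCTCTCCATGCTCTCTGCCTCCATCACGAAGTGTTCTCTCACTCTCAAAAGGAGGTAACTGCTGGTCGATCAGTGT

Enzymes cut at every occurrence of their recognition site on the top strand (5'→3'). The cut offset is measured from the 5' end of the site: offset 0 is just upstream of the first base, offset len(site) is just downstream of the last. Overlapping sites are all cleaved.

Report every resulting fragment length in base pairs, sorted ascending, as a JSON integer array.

Scan for sites:
  IvoIX (CTCTC, off=5): starts [33, 42, 67, 73] → cuts [38, 47, 72, 78]
  HnxX (AGTGTT, off=1): starts [0, 11, 61] → cuts [1, 12, 62]
  FykIX (CATCACGA, off=4): starts [18, 53] → cuts [22, 57]

Pooled cuts: [1, 12, 22, 38, 47, 57, 62, 72, 78]

Fragments:
  1→12: 11 bp
  12→22: 10 bp
  22→38: 16 bp
  38→47: 9 bp
  47→57: 10 bp
  57→62: 5 bp
  62→72: 10 bp
  72→78: 6 bp
  78→1 (wrap): 108-78+1 = 31 bp

[5,6,9,10,10,10,11,16,31]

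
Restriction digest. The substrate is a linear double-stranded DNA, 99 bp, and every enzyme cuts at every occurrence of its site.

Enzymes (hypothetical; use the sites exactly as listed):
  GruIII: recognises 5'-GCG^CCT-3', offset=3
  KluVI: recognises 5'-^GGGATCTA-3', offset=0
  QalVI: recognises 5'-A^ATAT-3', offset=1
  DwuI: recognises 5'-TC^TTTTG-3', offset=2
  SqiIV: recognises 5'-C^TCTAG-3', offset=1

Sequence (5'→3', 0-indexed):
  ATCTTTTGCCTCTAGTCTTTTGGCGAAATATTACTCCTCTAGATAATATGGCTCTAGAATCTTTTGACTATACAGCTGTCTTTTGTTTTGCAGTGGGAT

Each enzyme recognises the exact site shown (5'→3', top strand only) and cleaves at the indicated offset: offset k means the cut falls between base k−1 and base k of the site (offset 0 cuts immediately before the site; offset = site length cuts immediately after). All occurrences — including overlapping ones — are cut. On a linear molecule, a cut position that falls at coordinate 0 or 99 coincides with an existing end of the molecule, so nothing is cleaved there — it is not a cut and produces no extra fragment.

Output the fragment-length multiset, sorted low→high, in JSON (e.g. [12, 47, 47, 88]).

Site scan:
  GruIII (GCGCCT, off=3): no sites
  KluVI (GGGATCTA, off=0): no sites
  QalVI AATAT/1: at [26, 44] ⇒ [27, 45]
  DwuI TCTTTTG/2: at [1, 15, 59, 78] ⇒ [3, 17, 61, 80]
  SqiIV CTCTAG/1: at [9, 36, 51] ⇒ [10, 37, 52]

All cut coordinates (distinct, sorted): [3, 10, 17, 27, 37, 45, 52, 61, 80]

Fragment lengths:
  [0,3): 3 bp
  [3,10): 7 bp
  [10,17): 7 bp
  [17,27): 10 bp
  [27,37): 10 bp
  [37,45): 8 bp
  [45,52): 7 bp
  [52,61): 9 bp
  [61,80): 19 bp
  [80,99): 19 bp

[3,7,7,7,8,9,10,10,19,19]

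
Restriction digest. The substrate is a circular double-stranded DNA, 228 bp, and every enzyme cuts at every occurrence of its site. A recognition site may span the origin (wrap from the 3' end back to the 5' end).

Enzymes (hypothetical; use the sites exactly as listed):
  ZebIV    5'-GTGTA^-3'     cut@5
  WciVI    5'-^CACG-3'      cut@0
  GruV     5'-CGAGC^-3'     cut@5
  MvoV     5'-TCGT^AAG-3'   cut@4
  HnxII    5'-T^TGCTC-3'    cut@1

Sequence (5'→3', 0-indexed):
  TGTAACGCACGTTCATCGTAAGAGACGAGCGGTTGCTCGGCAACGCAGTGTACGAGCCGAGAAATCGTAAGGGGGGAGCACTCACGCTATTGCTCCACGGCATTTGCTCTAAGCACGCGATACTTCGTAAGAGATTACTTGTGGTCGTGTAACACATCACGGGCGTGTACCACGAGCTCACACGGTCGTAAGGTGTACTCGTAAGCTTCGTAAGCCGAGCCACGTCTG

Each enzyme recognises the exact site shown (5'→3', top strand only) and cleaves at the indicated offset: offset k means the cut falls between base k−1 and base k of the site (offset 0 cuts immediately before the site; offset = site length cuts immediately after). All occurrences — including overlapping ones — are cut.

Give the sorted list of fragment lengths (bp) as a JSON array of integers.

[1,3,3,3,5,5,5,6,7,8,8,9,9,9,9,9,11,11,12,12,12,14,15,19,23]

Site scan:
  ZebIV GTGTA/5: at [47, 146, 164, 192, 227] ⇒ [4, 52, 151, 169, 197]
  WciVI CACG/0: at [7, 82, 95, 113, 157, 170, 180, 220] ⇒ [7, 82, 95, 113, 157, 170, 180, 220]
  GruV CGAGC/5: at [25, 52, 172, 215] ⇒ [30, 57, 177, 220]
  MvoV TCGTAAG/4: at [15, 64, 124, 185, 198, 207] ⇒ [19, 68, 128, 189, 202, 211]
  HnxII TTGCTC/1: at [32, 89, 103] ⇒ [33, 90, 104]

All cut coordinates (distinct, sorted): [4, 7, 19, 30, 33, 52, 57, 68, 82, 90, 95, 104, 113, 128, 151, 157, 169, 170, 177, 180, 189, 197, 202, 211, 220]

Fragment lengths:
  4→7: 3 bp
  7→19: 12 bp
  19→30: 11 bp
  30→33: 3 bp
  33→52: 19 bp
  52→57: 5 bp
  57→68: 11 bp
  68→82: 14 bp
  82→90: 8 bp
  90→95: 5 bp
  95→104: 9 bp
  104→113: 9 bp
  113→128: 15 bp
  128→151: 23 bp
  151→157: 6 bp
  157→169: 12 bp
  169→170: 1 bp
  170→177: 7 bp
  177→180: 3 bp
  180→189: 9 bp
  189→197: 8 bp
  197→202: 5 bp
  202→211: 9 bp
  211→220: 9 bp
  220→4 (wrap): 228-220+4 = 12 bp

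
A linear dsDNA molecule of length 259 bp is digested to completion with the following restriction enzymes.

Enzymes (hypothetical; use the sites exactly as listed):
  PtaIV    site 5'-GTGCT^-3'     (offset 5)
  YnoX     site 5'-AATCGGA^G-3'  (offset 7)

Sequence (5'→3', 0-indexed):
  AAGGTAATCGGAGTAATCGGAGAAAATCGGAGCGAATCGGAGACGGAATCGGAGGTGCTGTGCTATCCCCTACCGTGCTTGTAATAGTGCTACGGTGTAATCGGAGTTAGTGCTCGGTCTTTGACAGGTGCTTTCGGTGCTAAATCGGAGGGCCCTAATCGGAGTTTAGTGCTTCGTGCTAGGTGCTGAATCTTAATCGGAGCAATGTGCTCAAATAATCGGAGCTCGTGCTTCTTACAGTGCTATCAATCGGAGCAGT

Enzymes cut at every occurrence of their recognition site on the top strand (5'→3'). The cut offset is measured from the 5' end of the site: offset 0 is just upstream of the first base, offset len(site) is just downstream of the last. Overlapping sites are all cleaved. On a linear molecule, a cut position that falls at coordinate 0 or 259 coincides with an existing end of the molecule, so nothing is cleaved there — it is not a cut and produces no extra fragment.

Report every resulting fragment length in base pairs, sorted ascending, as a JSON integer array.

[5,5,6,7,7,8,9,9,9,9,10,10,10,10,10,12,12,12,12,12,14,14,14,15,18]

Per-enzyme occurrences:
  PtaIV (GTGCT, off=5): starts [54, 59, 74, 86, 109, 127, 136, 168, 175, 182, 206, 227, 239] → cuts [59, 64, 79, 91, 114, 132, 141, 173, 180, 187, 211, 232, 244]
  YnoX (AATCGGAG, off=7): starts [5, 14, 24, 34, 46, 98, 142, 156, 194, 216, 247] → cuts [12, 21, 31, 41, 53, 105, 149, 163, 201, 223, 254]

All cut coordinates (distinct, sorted): [12, 21, 31, 41, 53, 59, 64, 79, 91, 105, 114, 132, 141, 149, 163, 173, 180, 187, 201, 211, 223, 232, 244, 254]

Fragments:
  [0,12): 12 bp
  [12,21): 9 bp
  [21,31): 10 bp
  [31,41): 10 bp
  [41,53): 12 bp
  [53,59): 6 bp
  [59,64): 5 bp
  [64,79): 15 bp
  [79,91): 12 bp
  [91,105): 14 bp
  [105,114): 9 bp
  [114,132): 18 bp
  [132,141): 9 bp
  [141,149): 8 bp
  [149,163): 14 bp
  [163,173): 10 bp
  [173,180): 7 bp
  [180,187): 7 bp
  [187,201): 14 bp
  [201,211): 10 bp
  [211,223): 12 bp
  [223,232): 9 bp
  [232,244): 12 bp
  [244,254): 10 bp
  [254,259): 5 bp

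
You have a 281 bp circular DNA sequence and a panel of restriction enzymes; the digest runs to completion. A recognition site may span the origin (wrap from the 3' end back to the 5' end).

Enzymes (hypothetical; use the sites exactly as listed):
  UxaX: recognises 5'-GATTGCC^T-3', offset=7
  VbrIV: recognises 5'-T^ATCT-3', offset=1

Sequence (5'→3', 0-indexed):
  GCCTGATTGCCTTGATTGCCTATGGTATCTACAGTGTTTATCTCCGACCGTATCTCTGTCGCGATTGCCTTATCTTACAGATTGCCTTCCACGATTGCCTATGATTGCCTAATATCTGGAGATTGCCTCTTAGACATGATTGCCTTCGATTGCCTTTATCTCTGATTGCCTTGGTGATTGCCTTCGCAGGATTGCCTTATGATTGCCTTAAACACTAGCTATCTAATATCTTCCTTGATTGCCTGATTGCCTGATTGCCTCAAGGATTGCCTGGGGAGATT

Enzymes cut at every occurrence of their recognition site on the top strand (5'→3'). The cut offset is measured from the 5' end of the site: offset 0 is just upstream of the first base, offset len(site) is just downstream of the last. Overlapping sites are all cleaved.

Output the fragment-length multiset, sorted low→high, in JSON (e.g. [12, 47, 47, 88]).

[2,3,4,6,7,8,8,8,9,10,10,11,12,12,12,13,13,13,13,13,14,14,15,16,17,18]

Site scan:
  UxaX (GATTGCCT, off=7): starts [4, 13, 62, 79, 92, 102, 120, 137, 147, 163, 175, 189, 200, 236, 244, 252, 264, 277] → cuts [3, 11, 20, 69, 86, 99, 109, 127, 144, 154, 170, 182, 196, 207, 243, 251, 259, 271]
  VbrIV (TATCT, off=1): starts [25, 38, 50, 70, 112, 156, 219, 226] → cuts [26, 39, 51, 71, 113, 157, 220, 227]

Pooled cuts: [3, 11, 20, 26, 39, 51, 69, 71, 86, 99, 109, 113, 127, 144, 154, 157, 170, 182, 196, 207, 220, 227, 243, 251, 259, 271]

Fragments:
  3→11: 8 bp
  11→20: 9 bp
  20→26: 6 bp
  26→39: 13 bp
  39→51: 12 bp
  51→69: 18 bp
  69→71: 2 bp
  71→86: 15 bp
  86→99: 13 bp
  99→109: 10 bp
  109→113: 4 bp
  113→127: 14 bp
  127→144: 17 bp
  144→154: 10 bp
  154→157: 3 bp
  157→170: 13 bp
  170→182: 12 bp
  182→196: 14 bp
  196→207: 11 bp
  207→220: 13 bp
  220→227: 7 bp
  227→243: 16 bp
  243→251: 8 bp
  251→259: 8 bp
  259→271: 12 bp
  271→3 (wrap): 281-271+3 = 13 bp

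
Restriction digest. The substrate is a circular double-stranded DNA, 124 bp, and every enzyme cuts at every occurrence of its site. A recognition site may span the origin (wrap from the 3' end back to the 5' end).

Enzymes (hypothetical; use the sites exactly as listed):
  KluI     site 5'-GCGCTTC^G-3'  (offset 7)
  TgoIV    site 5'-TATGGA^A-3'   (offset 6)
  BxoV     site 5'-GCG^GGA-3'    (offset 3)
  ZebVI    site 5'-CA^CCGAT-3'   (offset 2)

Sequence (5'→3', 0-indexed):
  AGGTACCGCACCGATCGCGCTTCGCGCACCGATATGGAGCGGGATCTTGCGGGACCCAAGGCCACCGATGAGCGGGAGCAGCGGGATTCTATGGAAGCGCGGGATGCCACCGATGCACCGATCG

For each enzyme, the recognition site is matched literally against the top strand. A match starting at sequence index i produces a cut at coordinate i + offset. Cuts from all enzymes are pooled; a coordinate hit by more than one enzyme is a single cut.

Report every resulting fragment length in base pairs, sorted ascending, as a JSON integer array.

[5,6,8,8,9,10,10,12,13,13,13,17]

Site scan:
  KluI GCGCTTCG/7: at [16] ⇒ [23]
  TgoIV TATGGAA/6: at [89] ⇒ [95]
  BxoV GCGGGA/3: at [38, 48, 71, 80, 98] ⇒ [41, 51, 74, 83, 101]
  ZebVI CACCGAT/2: at [8, 26, 62, 107, 115] ⇒ [10, 28, 64, 109, 117]

All cut coordinates (distinct, sorted): [10, 23, 28, 41, 51, 64, 74, 83, 95, 101, 109, 117]

Fragment lengths:
  10→23: 13 bp
  23→28: 5 bp
  28→41: 13 bp
  41→51: 10 bp
  51→64: 13 bp
  64→74: 10 bp
  74→83: 9 bp
  83→95: 12 bp
  95→101: 6 bp
  101→109: 8 bp
  109→117: 8 bp
  117→10 (wrap): 124-117+10 = 17 bp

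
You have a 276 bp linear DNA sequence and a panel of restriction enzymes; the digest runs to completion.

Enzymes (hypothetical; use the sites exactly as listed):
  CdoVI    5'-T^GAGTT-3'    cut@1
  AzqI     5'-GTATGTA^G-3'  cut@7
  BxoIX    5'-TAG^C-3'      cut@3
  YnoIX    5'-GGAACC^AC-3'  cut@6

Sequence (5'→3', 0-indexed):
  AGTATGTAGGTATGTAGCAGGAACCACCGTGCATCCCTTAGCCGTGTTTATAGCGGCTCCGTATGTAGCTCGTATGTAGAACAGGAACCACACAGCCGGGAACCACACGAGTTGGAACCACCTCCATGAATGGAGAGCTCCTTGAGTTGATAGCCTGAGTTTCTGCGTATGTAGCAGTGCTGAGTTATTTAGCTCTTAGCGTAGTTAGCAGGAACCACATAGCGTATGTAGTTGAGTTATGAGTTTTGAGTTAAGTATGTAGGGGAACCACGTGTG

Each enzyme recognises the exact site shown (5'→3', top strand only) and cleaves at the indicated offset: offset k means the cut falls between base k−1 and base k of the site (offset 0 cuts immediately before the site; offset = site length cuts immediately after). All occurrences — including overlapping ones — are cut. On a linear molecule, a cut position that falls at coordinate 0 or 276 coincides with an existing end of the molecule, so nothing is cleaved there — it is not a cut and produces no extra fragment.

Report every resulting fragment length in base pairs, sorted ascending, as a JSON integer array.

[1,1,1,3,3,6,7,7,7,7,7,8,8,8,8,8,8,9,10,10,11,11,12,14,14,15,15,16,17,24]

Scan for sites:
  CdoVI TGAGTT/1: at [142, 155, 180, 232, 239, 246] ⇒ [143, 156, 181, 233, 240, 247]
  AzqI GTATGTAG/7: at [1, 9, 60, 71, 166, 223, 254] ⇒ [8, 16, 67, 78, 173, 230, 261]
  BxoIX TAGC/3: at [14, 38, 50, 65, 150, 171, 189, 196, 205, 219] ⇒ [17, 41, 53, 68, 153, 174, 192, 199, 208, 222]
  YnoIX GGAACCAC/6: at [19, 83, 98, 113, 210, 263] ⇒ [25, 89, 104, 119, 216, 269]

All cut coordinates (distinct, sorted): [8, 16, 17, 25, 41, 53, 67, 68, 78, 89, 104, 119, 143, 153, 156, 173, 174, 181, 192, 199, 208, 216, 222, 230, 233, 240, 247, 261, 269]

Fragment lengths:
  [0,8): 8 bp
  [8,16): 8 bp
  [16,17): 1 bp
  [17,25): 8 bp
  [25,41): 16 bp
  [41,53): 12 bp
  [53,67): 14 bp
  [67,68): 1 bp
  [68,78): 10 bp
  [78,89): 11 bp
  [89,104): 15 bp
  [104,119): 15 bp
  [119,143): 24 bp
  [143,153): 10 bp
  [153,156): 3 bp
  [156,173): 17 bp
  [173,174): 1 bp
  [174,181): 7 bp
  [181,192): 11 bp
  [192,199): 7 bp
  [199,208): 9 bp
  [208,216): 8 bp
  [216,222): 6 bp
  [222,230): 8 bp
  [230,233): 3 bp
  [233,240): 7 bp
  [240,247): 7 bp
  [247,261): 14 bp
  [261,269): 8 bp
  [269,276): 7 bp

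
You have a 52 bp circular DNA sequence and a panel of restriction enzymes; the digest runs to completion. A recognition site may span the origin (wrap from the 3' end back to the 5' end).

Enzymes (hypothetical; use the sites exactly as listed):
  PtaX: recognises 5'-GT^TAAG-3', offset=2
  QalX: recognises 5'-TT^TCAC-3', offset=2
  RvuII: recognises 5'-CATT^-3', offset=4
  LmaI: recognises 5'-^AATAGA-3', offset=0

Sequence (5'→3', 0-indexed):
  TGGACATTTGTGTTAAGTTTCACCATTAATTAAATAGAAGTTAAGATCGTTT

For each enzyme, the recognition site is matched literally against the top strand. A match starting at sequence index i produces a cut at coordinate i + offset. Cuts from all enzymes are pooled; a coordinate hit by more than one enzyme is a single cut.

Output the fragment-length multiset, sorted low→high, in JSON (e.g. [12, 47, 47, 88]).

[5,5,6,8,9,19]

Scan for sites:
  PtaX (GTTAAG, off=2): starts [11, 39] → cuts [13, 41]
  QalX (TTTCAC, off=2): starts [17] → cuts [19]
  RvuII (CATT, off=4): starts [4, 23] → cuts [8, 27]
  LmaI (AATAGA, off=0): starts [32] → cuts [32]

All cut coordinates (distinct, sorted): [8, 13, 19, 27, 32, 41]

Fragments:
  8→13: 5 bp
  13→19: 6 bp
  19→27: 8 bp
  27→32: 5 bp
  32→41: 9 bp
  41→8 (wrap): 52-41+8 = 19 bp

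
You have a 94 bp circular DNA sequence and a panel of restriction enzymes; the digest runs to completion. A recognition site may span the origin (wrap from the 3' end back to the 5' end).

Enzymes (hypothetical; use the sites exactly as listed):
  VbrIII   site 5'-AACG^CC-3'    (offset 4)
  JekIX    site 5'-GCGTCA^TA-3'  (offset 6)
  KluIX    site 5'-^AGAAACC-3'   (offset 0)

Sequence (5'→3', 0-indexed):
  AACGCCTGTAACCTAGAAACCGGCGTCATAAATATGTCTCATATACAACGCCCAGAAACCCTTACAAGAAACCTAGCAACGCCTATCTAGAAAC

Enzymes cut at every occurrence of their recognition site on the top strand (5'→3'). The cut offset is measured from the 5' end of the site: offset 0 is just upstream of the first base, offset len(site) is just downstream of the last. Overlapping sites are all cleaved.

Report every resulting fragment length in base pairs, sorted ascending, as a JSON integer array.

Site scan:
  VbrIII AACGCC/4: at [0, 46, 77] ⇒ [4, 50, 81]
  JekIX GCGTCATA/6: at [22] ⇒ [28]
  KluIX AGAAACC/0: at [14, 53, 66] ⇒ [14, 53, 66]

All cut coordinates (distinct, sorted): [4, 14, 28, 50, 53, 66, 81]

Fragment lengths:
  4→14: 10 bp
  14→28: 14 bp
  28→50: 22 bp
  50→53: 3 bp
  53→66: 13 bp
  66→81: 15 bp
  81→4 (wrap): 94-81+4 = 17 bp

[3,10,13,14,15,17,22]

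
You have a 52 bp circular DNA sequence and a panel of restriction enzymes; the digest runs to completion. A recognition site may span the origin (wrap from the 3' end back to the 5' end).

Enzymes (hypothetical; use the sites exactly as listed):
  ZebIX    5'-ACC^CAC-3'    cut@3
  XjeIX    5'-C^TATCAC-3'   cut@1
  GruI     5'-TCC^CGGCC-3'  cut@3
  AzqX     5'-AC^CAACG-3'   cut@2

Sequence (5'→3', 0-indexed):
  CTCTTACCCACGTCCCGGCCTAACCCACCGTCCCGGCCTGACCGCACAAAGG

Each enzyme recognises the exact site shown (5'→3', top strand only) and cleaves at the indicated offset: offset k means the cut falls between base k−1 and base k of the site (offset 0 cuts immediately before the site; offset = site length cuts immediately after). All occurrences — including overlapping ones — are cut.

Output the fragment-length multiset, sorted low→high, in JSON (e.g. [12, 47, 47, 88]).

Per-enzyme occurrences:
  ZebIX (ACCCAC, off=3): starts [5, 22] → cuts [8, 25]
  XjeIX (CTATCAC, off=1): no sites
  GruI (TCCCGGCC, off=3): starts [12, 30] → cuts [15, 33]
  AzqX (ACCAACG, off=2): no sites

Pooled cuts: [8, 15, 25, 33]

Fragment lengths:
  8→15: 7 bp
  15→25: 10 bp
  25→33: 8 bp
  33→8 (wrap): 52-33+8 = 27 bp

[7,8,10,27]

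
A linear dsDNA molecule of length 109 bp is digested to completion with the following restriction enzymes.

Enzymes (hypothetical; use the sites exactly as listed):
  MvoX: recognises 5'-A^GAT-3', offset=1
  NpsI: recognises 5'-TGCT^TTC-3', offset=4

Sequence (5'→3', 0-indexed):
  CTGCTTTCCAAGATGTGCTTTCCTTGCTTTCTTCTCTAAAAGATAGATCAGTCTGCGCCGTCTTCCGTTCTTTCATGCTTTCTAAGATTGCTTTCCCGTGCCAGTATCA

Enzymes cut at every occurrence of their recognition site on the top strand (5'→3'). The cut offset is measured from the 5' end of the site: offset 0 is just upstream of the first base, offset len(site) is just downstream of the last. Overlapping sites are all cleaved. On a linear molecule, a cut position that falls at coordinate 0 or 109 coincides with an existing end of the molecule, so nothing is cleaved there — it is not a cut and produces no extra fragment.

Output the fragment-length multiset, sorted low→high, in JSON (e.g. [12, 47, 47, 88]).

[4,5,6,6,7,8,9,13,17,34]

Scan for sites:
  MvoX (AGAT, off=1): starts [10, 40, 44, 84] → cuts [11, 41, 45, 85]
  NpsI (TGCTTTC, off=4): starts [1, 15, 24, 75, 88] → cuts [5, 19, 28, 79, 92]

All cut coordinates (distinct, sorted): [5, 11, 19, 28, 41, 45, 79, 85, 92]

Fragment lengths:
  [0,5): 5 bp
  [5,11): 6 bp
  [11,19): 8 bp
  [19,28): 9 bp
  [28,41): 13 bp
  [41,45): 4 bp
  [45,79): 34 bp
  [79,85): 6 bp
  [85,92): 7 bp
  [92,109): 17 bp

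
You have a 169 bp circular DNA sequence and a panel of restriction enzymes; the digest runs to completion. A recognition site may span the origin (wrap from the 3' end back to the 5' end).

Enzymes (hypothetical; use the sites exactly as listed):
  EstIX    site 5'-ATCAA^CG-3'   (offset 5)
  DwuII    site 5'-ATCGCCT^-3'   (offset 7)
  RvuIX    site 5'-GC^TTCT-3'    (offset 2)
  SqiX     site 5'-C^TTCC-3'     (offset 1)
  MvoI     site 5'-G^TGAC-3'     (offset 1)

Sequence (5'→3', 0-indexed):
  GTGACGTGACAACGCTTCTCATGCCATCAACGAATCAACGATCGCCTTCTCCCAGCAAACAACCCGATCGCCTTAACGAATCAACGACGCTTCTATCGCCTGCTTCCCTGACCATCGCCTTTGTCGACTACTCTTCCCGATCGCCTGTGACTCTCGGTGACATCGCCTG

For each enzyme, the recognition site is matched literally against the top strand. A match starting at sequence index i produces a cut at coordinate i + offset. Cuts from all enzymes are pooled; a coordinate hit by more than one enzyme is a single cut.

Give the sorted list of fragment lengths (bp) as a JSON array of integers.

Per-enzyme occurrences:
  EstIX ATCAACG/5: at [25, 33, 79] ⇒ [30, 38, 84]
  DwuII ATCGCCT/7: at [40, 66, 94, 113, 139, 161] ⇒ [47, 73, 101, 120, 146, 168]
  RvuIX GCTTCT/2: at [13, 88] ⇒ [15, 90]
  SqiX CTTCC/1: at [102, 132] ⇒ [103, 133]
  MvoI GTGAC/1: at [0, 5, 146, 156] ⇒ [1, 6, 147, 157]

Pooled cuts: [1, 6, 15, 30, 38, 47, 73, 84, 90, 101, 103, 120, 133, 146, 147, 157, 168]

Fragment lengths:
  1→6: 5 bp
  6→15: 9 bp
  15→30: 15 bp
  30→38: 8 bp
  38→47: 9 bp
  47→73: 26 bp
  73→84: 11 bp
  84→90: 6 bp
  90→101: 11 bp
  101→103: 2 bp
  103→120: 17 bp
  120→133: 13 bp
  133→146: 13 bp
  146→147: 1 bp
  147→157: 10 bp
  157→168: 11 bp
  168→1 (wrap): 169-168+1 = 2 bp

[1,2,2,5,6,8,9,9,10,11,11,11,13,13,15,17,26]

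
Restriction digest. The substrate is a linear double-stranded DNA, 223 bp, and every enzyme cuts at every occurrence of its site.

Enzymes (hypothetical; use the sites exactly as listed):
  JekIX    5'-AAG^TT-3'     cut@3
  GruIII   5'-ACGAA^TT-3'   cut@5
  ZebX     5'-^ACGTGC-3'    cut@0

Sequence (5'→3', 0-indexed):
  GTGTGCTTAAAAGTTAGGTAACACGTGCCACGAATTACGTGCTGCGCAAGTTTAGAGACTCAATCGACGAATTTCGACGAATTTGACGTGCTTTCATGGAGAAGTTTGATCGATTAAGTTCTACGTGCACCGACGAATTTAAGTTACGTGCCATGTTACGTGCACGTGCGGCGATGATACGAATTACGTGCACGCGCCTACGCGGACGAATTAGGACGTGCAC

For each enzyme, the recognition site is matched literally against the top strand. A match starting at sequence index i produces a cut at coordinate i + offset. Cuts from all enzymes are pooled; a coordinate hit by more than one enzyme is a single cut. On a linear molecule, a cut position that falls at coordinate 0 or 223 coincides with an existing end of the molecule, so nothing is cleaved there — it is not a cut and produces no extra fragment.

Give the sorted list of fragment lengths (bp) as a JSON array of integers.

[2,2,2,4,4,5,6,6,8,9,10,12,12,13,14,14,15,19,20,21,25]

Scan for sites:
  JekIX AAGTT/3: at [10, 47, 101, 115, 140] ⇒ [13, 50, 104, 118, 143]
  GruIII ACGAATT/5: at [29, 66, 76, 132, 178, 205] ⇒ [34, 71, 81, 137, 183, 210]
  ZebX ACGTGC/0: at [22, 36, 85, 122, 145, 157, 163, 185, 215] ⇒ [22, 36, 85, 122, 145, 157, 163, 185, 215]

All cut coordinates (distinct, sorted): [13, 22, 34, 36, 50, 71, 81, 85, 104, 118, 122, 137, 143, 145, 157, 163, 183, 185, 210, 215]

Fragments:
  [0,13): 13 bp
  [13,22): 9 bp
  [22,34): 12 bp
  [34,36): 2 bp
  [36,50): 14 bp
  [50,71): 21 bp
  [71,81): 10 bp
  [81,85): 4 bp
  [85,104): 19 bp
  [104,118): 14 bp
  [118,122): 4 bp
  [122,137): 15 bp
  [137,143): 6 bp
  [143,145): 2 bp
  [145,157): 12 bp
  [157,163): 6 bp
  [163,183): 20 bp
  [183,185): 2 bp
  [185,210): 25 bp
  [210,215): 5 bp
  [215,223): 8 bp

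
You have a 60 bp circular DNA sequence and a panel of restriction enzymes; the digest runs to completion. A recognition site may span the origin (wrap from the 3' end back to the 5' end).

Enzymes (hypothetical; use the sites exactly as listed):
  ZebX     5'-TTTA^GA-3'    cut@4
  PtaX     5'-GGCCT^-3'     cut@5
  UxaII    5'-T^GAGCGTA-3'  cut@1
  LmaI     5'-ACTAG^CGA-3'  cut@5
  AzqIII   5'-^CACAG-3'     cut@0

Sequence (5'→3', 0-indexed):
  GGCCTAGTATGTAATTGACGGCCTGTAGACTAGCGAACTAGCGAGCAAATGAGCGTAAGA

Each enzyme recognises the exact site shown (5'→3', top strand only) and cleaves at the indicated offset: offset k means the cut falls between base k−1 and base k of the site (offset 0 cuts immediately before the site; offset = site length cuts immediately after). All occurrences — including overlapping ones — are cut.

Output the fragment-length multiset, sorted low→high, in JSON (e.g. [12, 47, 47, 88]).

Per-enzyme occurrences:
  ZebX (TTTAGA, off=4): no sites
  PtaX GGCCT/5: at [0, 19] ⇒ [5, 24]
  UxaII TGAGCGTA/1: at [49] ⇒ [50]
  LmaI ACTAGCGA/5: at [28, 36] ⇒ [33, 41]
  AzqIII (CACAG, off=0): no sites

All cut coordinates (distinct, sorted): [5, 24, 33, 41, 50]

Fragments:
  5→24: 19 bp
  24→33: 9 bp
  33→41: 8 bp
  41→50: 9 bp
  50→5 (wrap): 60-50+5 = 15 bp

[8,9,9,15,19]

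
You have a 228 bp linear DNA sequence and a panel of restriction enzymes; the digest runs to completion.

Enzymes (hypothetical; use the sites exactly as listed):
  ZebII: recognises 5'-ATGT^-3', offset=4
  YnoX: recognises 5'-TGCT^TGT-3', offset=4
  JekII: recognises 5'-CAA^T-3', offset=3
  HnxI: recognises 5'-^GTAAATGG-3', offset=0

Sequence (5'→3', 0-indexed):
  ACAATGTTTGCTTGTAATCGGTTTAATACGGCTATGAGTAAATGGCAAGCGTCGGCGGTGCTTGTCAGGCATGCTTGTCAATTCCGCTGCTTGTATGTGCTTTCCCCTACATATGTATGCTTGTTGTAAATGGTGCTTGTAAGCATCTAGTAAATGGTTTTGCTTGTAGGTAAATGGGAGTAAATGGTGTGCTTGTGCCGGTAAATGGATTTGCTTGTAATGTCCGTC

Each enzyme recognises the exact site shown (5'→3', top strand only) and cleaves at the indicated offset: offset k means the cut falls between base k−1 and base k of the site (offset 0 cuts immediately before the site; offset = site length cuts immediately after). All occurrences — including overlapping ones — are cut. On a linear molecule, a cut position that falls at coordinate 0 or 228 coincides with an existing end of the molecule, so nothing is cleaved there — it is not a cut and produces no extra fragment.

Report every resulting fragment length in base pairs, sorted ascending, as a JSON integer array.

Site scan:
  ZebII (ATGT, off=4): starts [3, 94, 112, 219] → cuts [7, 98, 116, 223]
  YnoX (TGCTTGT, off=4): starts [8, 58, 71, 87, 117, 133, 160, 189, 211] → cuts [12, 62, 75, 91, 121, 137, 164, 193, 215]
  JekII (CAAT, off=3): starts [1, 78] → cuts [4, 81]
  HnxI (GTAAATGG, off=0): starts [37, 125, 149, 169, 179, 200] → cuts [37, 125, 149, 169, 179, 200]

All cut coordinates (distinct, sorted): [4, 7, 12, 37, 62, 75, 81, 91, 98, 116, 121, 125, 137, 149, 164, 169, 179, 193, 200, 215, 223]

Fragments:
  [0,4): 4 bp
  [4,7): 3 bp
  [7,12): 5 bp
  [12,37): 25 bp
  [37,62): 25 bp
  [62,75): 13 bp
  [75,81): 6 bp
  [81,91): 10 bp
  [91,98): 7 bp
  [98,116): 18 bp
  [116,121): 5 bp
  [121,125): 4 bp
  [125,137): 12 bp
  [137,149): 12 bp
  [149,164): 15 bp
  [164,169): 5 bp
  [169,179): 10 bp
  [179,193): 14 bp
  [193,200): 7 bp
  [200,215): 15 bp
  [215,223): 8 bp
  [223,228): 5 bp

[3,4,4,5,5,5,5,6,7,7,8,10,10,12,12,13,14,15,15,18,25,25]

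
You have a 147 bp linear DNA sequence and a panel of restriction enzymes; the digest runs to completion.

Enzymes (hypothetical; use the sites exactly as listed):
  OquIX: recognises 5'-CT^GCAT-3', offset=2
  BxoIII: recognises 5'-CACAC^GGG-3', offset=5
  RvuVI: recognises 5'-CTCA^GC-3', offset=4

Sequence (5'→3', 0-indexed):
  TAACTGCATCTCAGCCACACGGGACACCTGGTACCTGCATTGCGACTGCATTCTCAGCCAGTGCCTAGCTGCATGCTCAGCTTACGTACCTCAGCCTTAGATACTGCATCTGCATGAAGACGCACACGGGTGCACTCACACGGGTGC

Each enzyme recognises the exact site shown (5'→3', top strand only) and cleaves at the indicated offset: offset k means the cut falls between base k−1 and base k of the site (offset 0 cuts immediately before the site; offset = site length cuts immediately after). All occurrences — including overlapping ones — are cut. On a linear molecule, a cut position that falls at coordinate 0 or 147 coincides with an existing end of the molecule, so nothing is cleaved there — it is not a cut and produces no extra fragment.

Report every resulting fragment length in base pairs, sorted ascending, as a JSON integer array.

Site scan:
  OquIX (CTGCAT, off=2): starts [3, 34, 45, 68, 103, 109] → cuts [5, 36, 47, 70, 105, 111]
  BxoIII (CACACGGG, off=5): starts [15, 122, 136] → cuts [20, 127, 141]
  RvuVI (CTCAGC, off=4): starts [9, 52, 75, 89] → cuts [13, 56, 79, 93]

Pooled cuts: [5, 13, 20, 36, 47, 56, 70, 79, 93, 105, 111, 127, 141]

Fragments:
  [0,5): 5 bp
  [5,13): 8 bp
  [13,20): 7 bp
  [20,36): 16 bp
  [36,47): 11 bp
  [47,56): 9 bp
  [56,70): 14 bp
  [70,79): 9 bp
  [79,93): 14 bp
  [93,105): 12 bp
  [105,111): 6 bp
  [111,127): 16 bp
  [127,141): 14 bp
  [141,147): 6 bp

[5,6,6,7,8,9,9,11,12,14,14,14,16,16]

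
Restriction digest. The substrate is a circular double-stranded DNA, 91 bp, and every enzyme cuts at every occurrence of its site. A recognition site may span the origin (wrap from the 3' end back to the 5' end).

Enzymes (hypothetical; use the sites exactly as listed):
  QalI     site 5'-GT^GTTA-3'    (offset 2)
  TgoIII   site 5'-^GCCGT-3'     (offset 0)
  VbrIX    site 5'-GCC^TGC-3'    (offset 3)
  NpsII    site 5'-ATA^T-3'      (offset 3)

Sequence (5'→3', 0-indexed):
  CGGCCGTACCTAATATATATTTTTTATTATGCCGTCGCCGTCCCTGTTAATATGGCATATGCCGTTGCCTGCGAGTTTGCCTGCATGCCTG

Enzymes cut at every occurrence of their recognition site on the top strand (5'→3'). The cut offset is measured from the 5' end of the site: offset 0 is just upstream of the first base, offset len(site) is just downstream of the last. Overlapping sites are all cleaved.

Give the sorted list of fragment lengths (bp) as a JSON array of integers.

Per-enzyme occurrences:
  QalI (GTGTTA, off=2): no sites
  TgoIII GCCGT/0: at [2, 30, 36, 60] ⇒ [2, 30, 36, 60]
  VbrIX GCCTGC/3: at [66, 78, 86] ⇒ [69, 81, 89]
  NpsII ATAT/3: at [12, 14, 16, 49, 56] ⇒ [15, 17, 19, 52, 59]

Pooled cuts: [2, 15, 17, 19, 30, 36, 52, 59, 60, 69, 81, 89]

Fragment lengths:
  2→15: 13 bp
  15→17: 2 bp
  17→19: 2 bp
  19→30: 11 bp
  30→36: 6 bp
  36→52: 16 bp
  52→59: 7 bp
  59→60: 1 bp
  60→69: 9 bp
  69→81: 12 bp
  81→89: 8 bp
  89→2 (wrap): 91-89+2 = 4 bp

[1,2,2,4,6,7,8,9,11,12,13,16]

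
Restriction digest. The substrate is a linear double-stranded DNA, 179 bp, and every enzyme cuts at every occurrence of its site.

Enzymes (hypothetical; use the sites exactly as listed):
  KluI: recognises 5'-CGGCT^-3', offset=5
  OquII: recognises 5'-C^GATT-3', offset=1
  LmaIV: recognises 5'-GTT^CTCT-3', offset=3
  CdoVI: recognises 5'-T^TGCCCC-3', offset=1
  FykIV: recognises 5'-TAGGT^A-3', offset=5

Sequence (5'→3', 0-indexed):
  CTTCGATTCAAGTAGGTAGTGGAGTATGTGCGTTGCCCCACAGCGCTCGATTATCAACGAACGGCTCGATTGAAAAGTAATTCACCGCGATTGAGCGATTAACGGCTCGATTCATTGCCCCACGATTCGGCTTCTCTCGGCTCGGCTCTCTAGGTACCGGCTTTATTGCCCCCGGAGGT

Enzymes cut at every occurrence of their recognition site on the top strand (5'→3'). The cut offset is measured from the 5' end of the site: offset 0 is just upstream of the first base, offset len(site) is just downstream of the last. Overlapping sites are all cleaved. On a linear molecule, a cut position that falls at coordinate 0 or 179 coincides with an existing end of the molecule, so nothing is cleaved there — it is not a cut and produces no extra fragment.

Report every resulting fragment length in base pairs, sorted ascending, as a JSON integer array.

[1,1,4,4,5,7,7,8,8,8,9,10,11,13,13,15,16,18,21]

Per-enzyme occurrences:
  KluI (CGGCT, off=5): starts [61, 102, 127, 137, 142, 157] → cuts [66, 107, 132, 142, 147, 162]
  OquII (CGATT, off=1): starts [3, 47, 66, 87, 95, 107, 122] → cuts [4, 48, 67, 88, 96, 108, 123]
  LmaIV (GTTCTCT, off=3): no sites
  CdoVI (TTGCCCC, off=1): starts [32, 114, 165] → cuts [33, 115, 166]
  FykIV (TAGGTA, off=5): starts [12, 150] → cuts [17, 155]

All cut coordinates (distinct, sorted): [4, 17, 33, 48, 66, 67, 88, 96, 107, 108, 115, 123, 132, 142, 147, 155, 162, 166]

Fragment lengths:
  [0,4): 4 bp
  [4,17): 13 bp
  [17,33): 16 bp
  [33,48): 15 bp
  [48,66): 18 bp
  [66,67): 1 bp
  [67,88): 21 bp
  [88,96): 8 bp
  [96,107): 11 bp
  [107,108): 1 bp
  [108,115): 7 bp
  [115,123): 8 bp
  [123,132): 9 bp
  [132,142): 10 bp
  [142,147): 5 bp
  [147,155): 8 bp
  [155,162): 7 bp
  [162,166): 4 bp
  [166,179): 13 bp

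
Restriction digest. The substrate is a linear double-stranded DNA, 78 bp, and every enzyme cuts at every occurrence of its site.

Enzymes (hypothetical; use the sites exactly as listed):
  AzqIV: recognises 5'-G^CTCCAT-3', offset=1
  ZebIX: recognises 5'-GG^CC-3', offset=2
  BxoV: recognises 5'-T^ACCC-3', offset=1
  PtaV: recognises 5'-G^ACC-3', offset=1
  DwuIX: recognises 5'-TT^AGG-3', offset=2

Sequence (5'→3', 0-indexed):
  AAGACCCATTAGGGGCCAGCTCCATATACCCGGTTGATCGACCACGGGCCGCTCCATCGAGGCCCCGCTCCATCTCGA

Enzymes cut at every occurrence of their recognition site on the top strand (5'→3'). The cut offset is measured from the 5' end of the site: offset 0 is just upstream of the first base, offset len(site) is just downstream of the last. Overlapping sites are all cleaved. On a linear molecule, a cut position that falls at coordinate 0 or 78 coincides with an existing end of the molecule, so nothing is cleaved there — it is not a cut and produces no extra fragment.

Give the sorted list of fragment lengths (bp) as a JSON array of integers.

[3,3,4,5,5,7,8,8,11,11,13]

Per-enzyme occurrences:
  AzqIV GCTCCAT/1: at [18, 50, 66] ⇒ [19, 51, 67]
  ZebIX GGCC/2: at [13, 46, 60] ⇒ [15, 48, 62]
  BxoV TACCC/1: at [26] ⇒ [27]
  PtaV GACC/1: at [2, 39] ⇒ [3, 40]
  DwuIX TTAGG/2: at [8] ⇒ [10]

All cut coordinates (distinct, sorted): [3, 10, 15, 19, 27, 40, 48, 51, 62, 67]

Fragments:
  [0,3): 3 bp
  [3,10): 7 bp
  [10,15): 5 bp
  [15,19): 4 bp
  [19,27): 8 bp
  [27,40): 13 bp
  [40,48): 8 bp
  [48,51): 3 bp
  [51,62): 11 bp
  [62,67): 5 bp
  [67,78): 11 bp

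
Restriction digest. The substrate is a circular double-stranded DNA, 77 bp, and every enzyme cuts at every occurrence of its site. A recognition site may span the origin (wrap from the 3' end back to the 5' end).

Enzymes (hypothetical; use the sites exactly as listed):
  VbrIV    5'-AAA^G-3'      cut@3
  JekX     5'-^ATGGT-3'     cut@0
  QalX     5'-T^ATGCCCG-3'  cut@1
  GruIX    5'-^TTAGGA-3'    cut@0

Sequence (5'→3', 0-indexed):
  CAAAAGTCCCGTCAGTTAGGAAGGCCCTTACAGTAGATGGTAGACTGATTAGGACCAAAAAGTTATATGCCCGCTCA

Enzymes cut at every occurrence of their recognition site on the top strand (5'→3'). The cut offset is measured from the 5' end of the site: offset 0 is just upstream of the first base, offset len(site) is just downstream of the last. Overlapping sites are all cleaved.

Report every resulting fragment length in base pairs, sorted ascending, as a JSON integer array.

Per-enzyme occurrences:
  VbrIV AAAG/3: at [2, 58] ⇒ [5, 61]
  JekX ATGGT/0: at [36] ⇒ [36]
  QalX TATGCCCG/1: at [65] ⇒ [66]
  GruIX TTAGGA/0: at [15, 48] ⇒ [15, 48]

All cut coordinates (distinct, sorted): [5, 15, 36, 48, 61, 66]

Fragment lengths:
  5→15: 10 bp
  15→36: 21 bp
  36→48: 12 bp
  48→61: 13 bp
  61→66: 5 bp
  66→5 (wrap): 77-66+5 = 16 bp

[5,10,12,13,16,21]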